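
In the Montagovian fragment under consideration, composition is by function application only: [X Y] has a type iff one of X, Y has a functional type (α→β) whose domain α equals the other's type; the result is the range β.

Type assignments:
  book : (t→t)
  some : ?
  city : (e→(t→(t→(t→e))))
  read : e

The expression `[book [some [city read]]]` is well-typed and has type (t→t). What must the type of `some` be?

((t→(t→(t→e)))→((t→t)→(t→t)))

[book [some [city read]]] is required to be (t→t). book : (t→t) cannot yield (t→t) as functor, so [some [city read]] : ((t→t)→(t→t)).
[some [city read]] is required to be ((t→t)→(t→t)). [city read] : (t→(t→(t→e))) cannot yield ((t→t)→(t→t)) as functor, so some : ((t→(t→(t→e)))→((t→t)→(t→t))).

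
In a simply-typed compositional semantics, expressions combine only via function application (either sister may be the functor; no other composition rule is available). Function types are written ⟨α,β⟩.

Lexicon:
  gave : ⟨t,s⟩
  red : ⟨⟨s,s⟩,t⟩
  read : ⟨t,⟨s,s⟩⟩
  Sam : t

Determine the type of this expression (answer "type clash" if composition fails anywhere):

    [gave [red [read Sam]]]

s

At [read Sam], read : ⟨t,⟨s,s⟩⟩ takes Sam : t, giving ⟨s,s⟩.
At [red [read Sam]], red : ⟨⟨s,s⟩,t⟩ takes [read Sam] : ⟨s,s⟩, giving t.
At [gave [red [read Sam]]], gave : ⟨t,s⟩ takes [red [read Sam]] : t, giving s.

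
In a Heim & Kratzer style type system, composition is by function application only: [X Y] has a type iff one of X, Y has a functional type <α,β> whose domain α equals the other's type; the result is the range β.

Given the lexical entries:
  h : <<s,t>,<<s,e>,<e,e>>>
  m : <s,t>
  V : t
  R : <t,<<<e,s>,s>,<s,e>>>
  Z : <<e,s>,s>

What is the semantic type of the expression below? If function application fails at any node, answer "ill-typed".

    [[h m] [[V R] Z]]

<e,e>

[h m]: <<s,t>,<<s,e>,<e,e>>> applied to <s,t> yields <<s,e>,<e,e>>.
[V R]: <t,<<<e,s>,s>,<s,e>>> applied to t yields <<<e,s>,s>,<s,e>>.
[[V R] Z]: <<<e,s>,s>,<s,e>> applied to <<e,s>,s> yields <s,e>.
[[h m] [[V R] Z]]: <<s,e>,<e,e>> applied to <s,e> yields <e,e>.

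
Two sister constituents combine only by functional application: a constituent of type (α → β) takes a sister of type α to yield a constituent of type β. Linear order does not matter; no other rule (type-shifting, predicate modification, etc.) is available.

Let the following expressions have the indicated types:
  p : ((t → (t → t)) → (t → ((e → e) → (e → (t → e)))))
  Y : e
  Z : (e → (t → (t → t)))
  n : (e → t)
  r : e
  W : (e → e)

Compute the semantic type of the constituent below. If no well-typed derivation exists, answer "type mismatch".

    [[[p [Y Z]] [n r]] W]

[Y Z] — Z of type (e → (t → (t → t))) combines with Y of type e: type (t → (t → t)).
[p [Y Z]] — p of type ((t → (t → t)) → (t → ((e → e) → (e → (t → e))))) combines with [Y Z] of type (t → (t → t)): type (t → ((e → e) → (e → (t → e)))).
[n r] — n of type (e → t) combines with r of type e: type t.
[[p [Y Z]] [n r]] — [p [Y Z]] of type (t → ((e → e) → (e → (t → e)))) combines with [n r] of type t: type ((e → e) → (e → (t → e))).
[[[p [Y Z]] [n r]] W] — [[p [Y Z]] [n r]] of type ((e → e) → (e → (t → e))) combines with W of type (e → e): type (e → (t → e)).

(e → (t → e))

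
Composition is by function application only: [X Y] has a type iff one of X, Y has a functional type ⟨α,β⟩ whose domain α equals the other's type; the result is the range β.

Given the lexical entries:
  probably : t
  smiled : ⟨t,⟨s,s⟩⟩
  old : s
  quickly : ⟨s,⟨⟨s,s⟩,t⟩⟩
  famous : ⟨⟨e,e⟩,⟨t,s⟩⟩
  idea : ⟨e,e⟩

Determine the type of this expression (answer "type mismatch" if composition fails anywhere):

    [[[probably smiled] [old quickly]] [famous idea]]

s

[probably smiled] — smiled of type ⟨t,⟨s,s⟩⟩ combines with probably of type t: type ⟨s,s⟩.
[old quickly] — quickly of type ⟨s,⟨⟨s,s⟩,t⟩⟩ combines with old of type s: type ⟨⟨s,s⟩,t⟩.
[[probably smiled] [old quickly]] — [old quickly] of type ⟨⟨s,s⟩,t⟩ combines with [probably smiled] of type ⟨s,s⟩: type t.
[famous idea] — famous of type ⟨⟨e,e⟩,⟨t,s⟩⟩ combines with idea of type ⟨e,e⟩: type ⟨t,s⟩.
[[[probably smiled] [old quickly]] [famous idea]] — [famous idea] of type ⟨t,s⟩ combines with [[probably smiled] [old quickly]] of type t: type s.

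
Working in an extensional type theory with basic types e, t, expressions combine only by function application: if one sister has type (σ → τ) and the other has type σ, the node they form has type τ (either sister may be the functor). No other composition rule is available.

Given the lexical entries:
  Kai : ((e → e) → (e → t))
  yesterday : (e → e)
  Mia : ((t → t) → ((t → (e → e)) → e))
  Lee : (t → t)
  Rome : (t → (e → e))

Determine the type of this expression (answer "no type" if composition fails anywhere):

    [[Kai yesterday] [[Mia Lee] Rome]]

t

[Kai yesterday]: ((e → e) → (e → t)) applied to (e → e) yields (e → t).
[Mia Lee]: ((t → t) → ((t → (e → e)) → e)) applied to (t → t) yields ((t → (e → e)) → e).
[[Mia Lee] Rome]: ((t → (e → e)) → e) applied to (t → (e → e)) yields e.
[[Kai yesterday] [[Mia Lee] Rome]]: (e → t) applied to e yields t.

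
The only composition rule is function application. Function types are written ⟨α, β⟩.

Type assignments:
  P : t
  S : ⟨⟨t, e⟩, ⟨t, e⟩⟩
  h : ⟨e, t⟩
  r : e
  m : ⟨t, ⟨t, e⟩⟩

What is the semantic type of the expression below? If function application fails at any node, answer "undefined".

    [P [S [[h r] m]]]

e

[h r]: h is ⟨e, t⟩, r is e; result t.
[[h r] m]: m is ⟨t, ⟨t, e⟩⟩, [h r] is t; result ⟨t, e⟩.
[S [[h r] m]]: S is ⟨⟨t, e⟩, ⟨t, e⟩⟩, [[h r] m] is ⟨t, e⟩; result ⟨t, e⟩.
[P [S [[h r] m]]]: [S [[h r] m]] is ⟨t, e⟩, P is t; result e.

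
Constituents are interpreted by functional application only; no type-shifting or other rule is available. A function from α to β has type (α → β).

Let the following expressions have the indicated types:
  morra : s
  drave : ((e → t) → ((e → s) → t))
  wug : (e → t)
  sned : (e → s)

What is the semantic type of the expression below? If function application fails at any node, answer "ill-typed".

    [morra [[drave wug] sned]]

ill-typed

At [drave wug], drave : ((e → t) → ((e → s) → t)) takes wug : (e → t), giving ((e → s) → t).
At [[drave wug] sned], [drave wug] : ((e → s) → t) takes sned : (e → s), giving t.
[morra [[drave wug] sned]]: s with t — neither is a function whose domain matches the other; composition fails here.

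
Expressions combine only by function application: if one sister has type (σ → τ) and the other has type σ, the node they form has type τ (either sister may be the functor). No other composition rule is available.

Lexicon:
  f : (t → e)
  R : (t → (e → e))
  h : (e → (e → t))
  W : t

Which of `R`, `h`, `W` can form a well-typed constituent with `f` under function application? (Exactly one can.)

R : (t → (e → e)) — f needs t; R needs t; neither fits.
h : (e → (e → t)) — f needs t; h needs e; neither fits.
W — combines: f : (t → e) takes W : t as argument, giving e.

W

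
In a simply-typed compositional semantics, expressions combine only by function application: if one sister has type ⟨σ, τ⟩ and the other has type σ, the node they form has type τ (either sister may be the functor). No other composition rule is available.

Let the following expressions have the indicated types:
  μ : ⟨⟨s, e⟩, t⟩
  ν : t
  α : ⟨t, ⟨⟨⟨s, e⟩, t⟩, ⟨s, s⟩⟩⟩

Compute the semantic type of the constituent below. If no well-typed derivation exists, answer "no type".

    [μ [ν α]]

⟨s, s⟩

[ν α]: functor α : ⟨t, ⟨⟨⟨s, e⟩, t⟩, ⟨s, s⟩⟩⟩, argument ν : t; result ⟨⟨⟨s, e⟩, t⟩, ⟨s, s⟩⟩.
[μ [ν α]]: functor [ν α] : ⟨⟨⟨s, e⟩, t⟩, ⟨s, s⟩⟩, argument μ : ⟨⟨s, e⟩, t⟩; result ⟨s, s⟩.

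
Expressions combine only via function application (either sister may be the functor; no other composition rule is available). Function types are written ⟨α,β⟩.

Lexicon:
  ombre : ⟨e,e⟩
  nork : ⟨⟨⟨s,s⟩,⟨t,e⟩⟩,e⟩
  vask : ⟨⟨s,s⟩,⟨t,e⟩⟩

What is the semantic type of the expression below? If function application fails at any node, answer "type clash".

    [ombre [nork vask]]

e

[nork vask]: ⟨⟨⟨s,s⟩,⟨t,e⟩⟩,e⟩ applied to ⟨⟨s,s⟩,⟨t,e⟩⟩ yields e.
[ombre [nork vask]]: ⟨e,e⟩ applied to e yields e.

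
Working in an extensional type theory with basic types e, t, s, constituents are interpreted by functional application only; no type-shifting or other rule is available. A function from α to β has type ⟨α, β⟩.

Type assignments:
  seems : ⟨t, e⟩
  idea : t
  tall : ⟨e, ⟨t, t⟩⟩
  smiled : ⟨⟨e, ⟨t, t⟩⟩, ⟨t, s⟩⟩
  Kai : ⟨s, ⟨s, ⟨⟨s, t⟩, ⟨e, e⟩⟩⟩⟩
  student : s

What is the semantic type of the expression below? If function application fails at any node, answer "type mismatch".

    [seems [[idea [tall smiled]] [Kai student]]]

type mismatch

[tall smiled]: functor smiled : ⟨⟨e, ⟨t, t⟩⟩, ⟨t, s⟩⟩, argument tall : ⟨e, ⟨t, t⟩⟩; result ⟨t, s⟩.
[idea [tall smiled]]: functor [tall smiled] : ⟨t, s⟩, argument idea : t; result s.
[Kai student]: functor Kai : ⟨s, ⟨s, ⟨⟨s, t⟩, ⟨e, e⟩⟩⟩⟩, argument student : s; result ⟨s, ⟨⟨s, t⟩, ⟨e, e⟩⟩⟩.
[[idea [tall smiled]] [Kai student]]: functor [Kai student] : ⟨s, ⟨⟨s, t⟩, ⟨e, e⟩⟩⟩, argument [idea [tall smiled]] : s; result ⟨⟨s, t⟩, ⟨e, e⟩⟩.
[seems [[idea [tall smiled]] [Kai student]]]: ⟨t, e⟩ with ⟨⟨s, t⟩, ⟨e, e⟩⟩ — neither is a function whose domain matches the other; composition fails here.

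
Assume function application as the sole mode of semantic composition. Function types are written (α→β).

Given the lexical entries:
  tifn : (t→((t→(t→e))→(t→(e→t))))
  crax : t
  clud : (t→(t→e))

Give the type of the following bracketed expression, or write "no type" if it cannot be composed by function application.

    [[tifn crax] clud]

[tifn crax]: functor tifn : (t→((t→(t→e))→(t→(e→t)))), argument crax : t; result ((t→(t→e))→(t→(e→t))).
[[tifn crax] clud]: functor [tifn crax] : ((t→(t→e))→(t→(e→t))), argument clud : (t→(t→e)); result (t→(e→t)).

(t→(e→t))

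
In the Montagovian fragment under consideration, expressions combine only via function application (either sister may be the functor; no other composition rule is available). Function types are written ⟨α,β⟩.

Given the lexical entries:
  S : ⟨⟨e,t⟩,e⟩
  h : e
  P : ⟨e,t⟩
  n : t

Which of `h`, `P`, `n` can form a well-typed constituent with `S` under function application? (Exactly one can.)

P

h : e — does not combine with S.
P — combines: S : ⟨⟨e,t⟩,e⟩ takes P : ⟨e,t⟩ as argument, giving e.
n : t — does not combine with S.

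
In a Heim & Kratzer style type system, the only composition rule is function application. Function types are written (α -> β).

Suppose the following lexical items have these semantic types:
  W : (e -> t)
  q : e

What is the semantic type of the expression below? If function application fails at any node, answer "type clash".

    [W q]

t

At [W q], W : (e -> t) takes q : e, giving t.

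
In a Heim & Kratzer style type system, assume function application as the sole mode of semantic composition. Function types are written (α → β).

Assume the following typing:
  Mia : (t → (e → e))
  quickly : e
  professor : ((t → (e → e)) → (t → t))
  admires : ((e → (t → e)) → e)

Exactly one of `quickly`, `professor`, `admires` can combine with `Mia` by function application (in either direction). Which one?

quickly : e — does not combine with Mia.
professor — combines: professor : ((t → (e → e)) → (t → t)) takes Mia : (t → (e → e)) as argument, giving (t → t).
admires : ((e → (t → e)) → e) — does not combine with Mia.

professor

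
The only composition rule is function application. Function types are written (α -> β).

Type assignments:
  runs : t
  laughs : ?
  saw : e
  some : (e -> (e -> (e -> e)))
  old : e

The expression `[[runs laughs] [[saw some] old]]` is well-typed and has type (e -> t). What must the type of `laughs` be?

At [[runs laughs] [[saw some] old]] (required: (e -> t)): [[saw some] old] is (e -> e), which is not a function with range (e -> t); hence [runs laughs] is the functor — type ((e -> e) -> (e -> t)).
At [runs laughs] (required: ((e -> e) -> (e -> t))): runs is t, which is not a function with range ((e -> e) -> (e -> t)); hence laughs is the functor — type (t -> ((e -> e) -> (e -> t))).

(t -> ((e -> e) -> (e -> t)))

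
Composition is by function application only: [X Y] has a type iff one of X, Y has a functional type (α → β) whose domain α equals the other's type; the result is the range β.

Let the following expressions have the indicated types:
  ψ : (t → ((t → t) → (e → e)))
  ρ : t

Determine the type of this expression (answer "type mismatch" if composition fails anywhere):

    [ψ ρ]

((t → t) → (e → e))

[ψ ρ]: (t → ((t → t) → (e → e))) applied to t yields ((t → t) → (e → e)).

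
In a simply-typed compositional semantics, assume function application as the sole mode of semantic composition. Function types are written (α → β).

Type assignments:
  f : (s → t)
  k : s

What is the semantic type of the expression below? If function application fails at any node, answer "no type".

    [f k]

[f k]: functor f : (s → t), argument k : s; result t.

t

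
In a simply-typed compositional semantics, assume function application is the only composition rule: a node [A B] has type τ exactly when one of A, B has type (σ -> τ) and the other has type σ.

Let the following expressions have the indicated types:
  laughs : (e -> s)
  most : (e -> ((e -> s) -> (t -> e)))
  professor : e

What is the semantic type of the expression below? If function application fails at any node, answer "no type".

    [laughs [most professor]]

(t -> e)

[most professor]: functor most : (e -> ((e -> s) -> (t -> e))), argument professor : e; result ((e -> s) -> (t -> e)).
[laughs [most professor]]: functor [most professor] : ((e -> s) -> (t -> e)), argument laughs : (e -> s); result (t -> e).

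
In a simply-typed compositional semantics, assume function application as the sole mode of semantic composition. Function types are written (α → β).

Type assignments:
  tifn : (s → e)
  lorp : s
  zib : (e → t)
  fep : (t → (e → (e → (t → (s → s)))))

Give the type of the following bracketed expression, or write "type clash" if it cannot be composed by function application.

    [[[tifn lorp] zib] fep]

[tifn lorp]: (s → e) applied to s yields e.
[[tifn lorp] zib]: (e → t) applied to e yields t.
[[[tifn lorp] zib] fep]: (t → (e → (e → (t → (s → s))))) applied to t yields (e → (e → (t → (s → s)))).

(e → (e → (t → (s → s))))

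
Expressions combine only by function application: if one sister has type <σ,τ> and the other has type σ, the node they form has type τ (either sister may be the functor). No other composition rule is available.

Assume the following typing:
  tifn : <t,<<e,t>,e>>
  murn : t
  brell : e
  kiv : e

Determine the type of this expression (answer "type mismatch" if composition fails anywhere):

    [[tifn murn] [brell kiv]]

[tifn murn]: <t,<<e,t>,e>> applied to t yields <<e,t>,e>.
[brell kiv]: e and e cannot combine by function application — type clash.

type mismatch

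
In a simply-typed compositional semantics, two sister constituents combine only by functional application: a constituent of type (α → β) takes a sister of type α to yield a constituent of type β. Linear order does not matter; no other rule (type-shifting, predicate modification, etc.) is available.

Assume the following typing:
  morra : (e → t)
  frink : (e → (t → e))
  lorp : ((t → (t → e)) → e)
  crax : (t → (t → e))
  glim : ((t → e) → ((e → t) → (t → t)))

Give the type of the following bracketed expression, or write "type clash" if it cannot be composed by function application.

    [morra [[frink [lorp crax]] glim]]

[lorp crax] — lorp of type ((t → (t → e)) → e) combines with crax of type (t → (t → e)): type e.
[frink [lorp crax]] — frink of type (e → (t → e)) combines with [lorp crax] of type e: type (t → e).
[[frink [lorp crax]] glim] — glim of type ((t → e) → ((e → t) → (t → t))) combines with [frink [lorp crax]] of type (t → e): type ((e → t) → (t → t)).
[morra [[frink [lorp crax]] glim]] — [[frink [lorp crax]] glim] of type ((e → t) → (t → t)) combines with morra of type (e → t): type (t → t).

(t → t)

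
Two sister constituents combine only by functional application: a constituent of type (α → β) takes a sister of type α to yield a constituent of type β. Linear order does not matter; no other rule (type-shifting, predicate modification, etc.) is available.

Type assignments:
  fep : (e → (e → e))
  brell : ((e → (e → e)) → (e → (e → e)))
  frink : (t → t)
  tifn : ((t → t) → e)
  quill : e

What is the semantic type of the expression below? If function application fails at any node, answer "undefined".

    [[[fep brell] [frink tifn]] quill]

[fep brell] — brell of type ((e → (e → e)) → (e → (e → e))) combines with fep of type (e → (e → e)): type (e → (e → e)).
[frink tifn] — tifn of type ((t → t) → e) combines with frink of type (t → t): type e.
[[fep brell] [frink tifn]] — [fep brell] of type (e → (e → e)) combines with [frink tifn] of type e: type (e → e).
[[[fep brell] [frink tifn]] quill] — [[fep brell] [frink tifn]] of type (e → e) combines with quill of type e: type e.

e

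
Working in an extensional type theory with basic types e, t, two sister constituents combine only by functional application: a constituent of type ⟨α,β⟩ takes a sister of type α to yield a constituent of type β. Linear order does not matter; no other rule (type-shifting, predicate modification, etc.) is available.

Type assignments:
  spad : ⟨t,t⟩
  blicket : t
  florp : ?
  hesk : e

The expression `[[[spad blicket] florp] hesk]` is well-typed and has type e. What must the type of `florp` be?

For [[[spad blicket] florp] hesk] to have type e with hesk of type e, [[spad blicket] florp] must be the function: [[spad blicket] florp] : ⟨e,e⟩.
For [[spad blicket] florp] to have type ⟨e,e⟩ with [spad blicket] of type t, florp must be the function: florp : ⟨t,⟨e,e⟩⟩.

⟨t,⟨e,e⟩⟩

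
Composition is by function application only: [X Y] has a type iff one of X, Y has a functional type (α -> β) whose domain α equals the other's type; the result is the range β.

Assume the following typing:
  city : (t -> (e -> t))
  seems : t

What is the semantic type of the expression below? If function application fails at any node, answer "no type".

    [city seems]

(e -> t)

[city seems]: (t -> (e -> t)) applied to t yields (e -> t).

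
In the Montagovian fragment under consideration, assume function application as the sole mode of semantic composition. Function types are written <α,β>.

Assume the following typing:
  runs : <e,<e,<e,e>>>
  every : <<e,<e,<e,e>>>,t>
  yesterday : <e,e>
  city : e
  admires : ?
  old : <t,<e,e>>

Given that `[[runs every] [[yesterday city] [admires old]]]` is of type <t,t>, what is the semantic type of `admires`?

<<t,<e,e>>,<e,<t,<t,t>>>>

[[runs every] [[yesterday city] [admires old]]] is required to be <t,t>. [runs every] : t cannot yield <t,t> as functor, so [[yesterday city] [admires old]] : <t,<t,t>>.
[[yesterday city] [admires old]] is required to be <t,<t,t>>. [yesterday city] : e cannot yield <t,<t,t>> as functor, so [admires old] : <e,<t,<t,t>>>.
[admires old] is required to be <e,<t,<t,t>>>. old : <t,<e,e>> cannot yield <e,<t,<t,t>>> as functor, so admires : <<t,<e,e>>,<e,<t,<t,t>>>>.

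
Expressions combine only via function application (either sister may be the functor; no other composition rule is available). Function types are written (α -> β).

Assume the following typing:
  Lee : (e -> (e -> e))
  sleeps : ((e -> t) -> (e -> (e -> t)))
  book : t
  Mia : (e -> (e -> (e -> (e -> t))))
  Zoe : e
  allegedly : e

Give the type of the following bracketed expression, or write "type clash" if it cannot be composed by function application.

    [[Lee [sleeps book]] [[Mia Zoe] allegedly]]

[sleeps book]: ((e -> t) -> (e -> (e -> t))) and t cannot combine by function application — type clash.

type clash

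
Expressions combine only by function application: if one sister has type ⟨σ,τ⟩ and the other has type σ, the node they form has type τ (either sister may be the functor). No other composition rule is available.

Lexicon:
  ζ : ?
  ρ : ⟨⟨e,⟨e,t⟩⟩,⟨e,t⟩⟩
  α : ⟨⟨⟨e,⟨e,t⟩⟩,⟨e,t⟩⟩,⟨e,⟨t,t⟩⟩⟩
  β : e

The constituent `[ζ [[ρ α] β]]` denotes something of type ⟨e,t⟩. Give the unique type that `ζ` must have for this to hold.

[ζ [[ρ α] β]] is required to be ⟨e,t⟩. [[ρ α] β] : ⟨t,t⟩ cannot yield ⟨e,t⟩ as functor, so ζ : ⟨⟨t,t⟩,⟨e,t⟩⟩.

⟨⟨t,t⟩,⟨e,t⟩⟩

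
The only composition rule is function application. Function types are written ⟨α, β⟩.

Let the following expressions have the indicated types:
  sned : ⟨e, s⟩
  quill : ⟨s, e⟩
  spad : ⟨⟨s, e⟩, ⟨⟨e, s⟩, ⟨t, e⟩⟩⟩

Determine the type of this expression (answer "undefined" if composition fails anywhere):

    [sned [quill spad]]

⟨t, e⟩

At [quill spad], spad : ⟨⟨s, e⟩, ⟨⟨e, s⟩, ⟨t, e⟩⟩⟩ takes quill : ⟨s, e⟩, giving ⟨⟨e, s⟩, ⟨t, e⟩⟩.
At [sned [quill spad]], [quill spad] : ⟨⟨e, s⟩, ⟨t, e⟩⟩ takes sned : ⟨e, s⟩, giving ⟨t, e⟩.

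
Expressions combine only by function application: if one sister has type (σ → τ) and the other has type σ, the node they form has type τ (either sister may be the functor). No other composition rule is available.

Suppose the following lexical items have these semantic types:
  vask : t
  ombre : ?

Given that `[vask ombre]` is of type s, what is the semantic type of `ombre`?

(t → s)

[vask ombre] is required to be s. vask : t cannot yield s as functor, so ombre : (t → s).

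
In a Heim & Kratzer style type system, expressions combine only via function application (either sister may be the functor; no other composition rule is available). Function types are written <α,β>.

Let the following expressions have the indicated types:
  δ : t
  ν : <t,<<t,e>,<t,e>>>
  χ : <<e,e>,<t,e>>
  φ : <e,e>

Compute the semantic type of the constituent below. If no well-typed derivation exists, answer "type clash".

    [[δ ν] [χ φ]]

At [δ ν], ν : <t,<<t,e>,<t,e>>> takes δ : t, giving <<t,e>,<t,e>>.
At [χ φ], χ : <<e,e>,<t,e>> takes φ : <e,e>, giving <t,e>.
At [[δ ν] [χ φ]], [δ ν] : <<t,e>,<t,e>> takes [χ φ] : <t,e>, giving <t,e>.

<t,e>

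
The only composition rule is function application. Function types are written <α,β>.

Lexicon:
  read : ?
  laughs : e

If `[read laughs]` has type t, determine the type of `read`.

<e,t>

[read laughs] must have type t. The sister laughs has type e; that is not a function onto t, so read must be the functor, of type <e,t>.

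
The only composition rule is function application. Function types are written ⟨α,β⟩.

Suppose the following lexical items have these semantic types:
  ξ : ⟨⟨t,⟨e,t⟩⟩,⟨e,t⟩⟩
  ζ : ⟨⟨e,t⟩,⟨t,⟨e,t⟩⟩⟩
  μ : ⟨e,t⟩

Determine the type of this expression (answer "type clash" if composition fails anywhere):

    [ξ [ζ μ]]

⟨e,t⟩

[ζ μ] — ζ of type ⟨⟨e,t⟩,⟨t,⟨e,t⟩⟩⟩ combines with μ of type ⟨e,t⟩: type ⟨t,⟨e,t⟩⟩.
[ξ [ζ μ]] — ξ of type ⟨⟨t,⟨e,t⟩⟩,⟨e,t⟩⟩ combines with [ζ μ] of type ⟨t,⟨e,t⟩⟩: type ⟨e,t⟩.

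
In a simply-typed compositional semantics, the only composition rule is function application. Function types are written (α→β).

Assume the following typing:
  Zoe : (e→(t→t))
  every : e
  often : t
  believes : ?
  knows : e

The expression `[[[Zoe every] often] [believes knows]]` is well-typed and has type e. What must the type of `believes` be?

(e→(t→e))

At [[[Zoe every] often] [believes knows]] (required: e): [[Zoe every] often] is t, which is not a function with range e; hence [believes knows] is the functor — type (t→e).
At [believes knows] (required: (t→e)): knows is e, which is not a function with range (t→e); hence believes is the functor — type (e→(t→e)).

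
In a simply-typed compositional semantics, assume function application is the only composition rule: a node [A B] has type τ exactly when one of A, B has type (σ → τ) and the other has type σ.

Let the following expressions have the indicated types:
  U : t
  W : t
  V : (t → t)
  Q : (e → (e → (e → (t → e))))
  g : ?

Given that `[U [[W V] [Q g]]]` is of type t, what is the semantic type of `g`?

((e → (e → (e → (t → e)))) → (t → (t → t)))

[U [[W V] [Q g]]] must have type t. The sister U has type t; that is not a function onto t, so [[W V] [Q g]] must be the functor, of type (t → t).
[[W V] [Q g]] must have type (t → t). The sister [W V] has type t; that is not a function onto (t → t), so [Q g] must be the functor, of type (t → (t → t)).
[Q g] must have type (t → (t → t)). The sister Q has type (e → (e → (e → (t → e)))); that is not a function onto (t → (t → t)), so g must be the functor, of type ((e → (e → (e → (t → e)))) → (t → (t → t))).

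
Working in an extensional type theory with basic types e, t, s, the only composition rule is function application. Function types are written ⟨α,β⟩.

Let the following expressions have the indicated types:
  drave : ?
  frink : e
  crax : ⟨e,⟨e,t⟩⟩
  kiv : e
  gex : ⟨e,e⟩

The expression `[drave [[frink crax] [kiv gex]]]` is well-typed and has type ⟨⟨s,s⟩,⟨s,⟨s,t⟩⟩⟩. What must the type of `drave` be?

For [drave [[frink crax] [kiv gex]]] to have type ⟨⟨s,s⟩,⟨s,⟨s,t⟩⟩⟩ with [[frink crax] [kiv gex]] of type t, drave must be the function: drave : ⟨t,⟨⟨s,s⟩,⟨s,⟨s,t⟩⟩⟩⟩.

⟨t,⟨⟨s,s⟩,⟨s,⟨s,t⟩⟩⟩⟩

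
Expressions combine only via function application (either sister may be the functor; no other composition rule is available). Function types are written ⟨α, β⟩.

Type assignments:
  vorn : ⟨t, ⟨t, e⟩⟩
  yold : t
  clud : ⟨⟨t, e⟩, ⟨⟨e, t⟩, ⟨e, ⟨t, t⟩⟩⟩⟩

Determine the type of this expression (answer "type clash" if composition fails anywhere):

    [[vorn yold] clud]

[vorn yold]: functor vorn : ⟨t, ⟨t, e⟩⟩, argument yold : t; result ⟨t, e⟩.
[[vorn yold] clud]: functor clud : ⟨⟨t, e⟩, ⟨⟨e, t⟩, ⟨e, ⟨t, t⟩⟩⟩⟩, argument [vorn yold] : ⟨t, e⟩; result ⟨⟨e, t⟩, ⟨e, ⟨t, t⟩⟩⟩.

⟨⟨e, t⟩, ⟨e, ⟨t, t⟩⟩⟩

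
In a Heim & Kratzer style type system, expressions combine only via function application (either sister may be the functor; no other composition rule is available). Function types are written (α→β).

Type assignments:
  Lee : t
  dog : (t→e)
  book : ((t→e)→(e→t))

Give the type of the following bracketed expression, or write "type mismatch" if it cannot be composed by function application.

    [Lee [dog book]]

[dog book]: book is ((t→e)→(e→t)), dog is (t→e); result (e→t).
[Lee [dog book]]: t and (e→t) cannot combine by function application — type clash.

type mismatch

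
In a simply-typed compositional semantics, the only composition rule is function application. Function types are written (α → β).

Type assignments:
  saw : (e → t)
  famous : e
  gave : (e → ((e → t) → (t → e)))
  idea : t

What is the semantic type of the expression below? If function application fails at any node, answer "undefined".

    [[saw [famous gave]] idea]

e

[famous gave] — gave of type (e → ((e → t) → (t → e))) combines with famous of type e: type ((e → t) → (t → e)).
[saw [famous gave]] — [famous gave] of type ((e → t) → (t → e)) combines with saw of type (e → t): type (t → e).
[[saw [famous gave]] idea] — [saw [famous gave]] of type (t → e) combines with idea of type t: type e.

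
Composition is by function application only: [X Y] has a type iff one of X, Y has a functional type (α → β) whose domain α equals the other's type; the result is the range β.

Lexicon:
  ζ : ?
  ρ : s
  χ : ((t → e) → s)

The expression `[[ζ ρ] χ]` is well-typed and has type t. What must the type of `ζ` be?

[[ζ ρ] χ] must have type t. The sister χ has type ((t → e) → s); that is not a function onto t, so [ζ ρ] must be the functor, of type (((t → e) → s) → t).
[ζ ρ] must have type (((t → e) → s) → t). The sister ρ has type s; that is not a function onto (((t → e) → s) → t), so ζ must be the functor, of type (s → (((t → e) → s) → t)).

(s → (((t → e) → s) → t))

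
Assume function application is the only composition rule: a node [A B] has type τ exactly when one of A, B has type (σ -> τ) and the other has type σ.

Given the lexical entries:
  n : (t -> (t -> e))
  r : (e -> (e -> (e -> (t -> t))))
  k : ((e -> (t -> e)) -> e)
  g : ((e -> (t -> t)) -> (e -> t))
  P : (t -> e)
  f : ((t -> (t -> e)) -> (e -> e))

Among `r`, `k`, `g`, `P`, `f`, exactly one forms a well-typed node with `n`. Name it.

f

r : (e -> (e -> (e -> (t -> t)))) — n needs t; r needs e; neither fits.
k : ((e -> (t -> e)) -> e) — n needs t; k needs (e -> (t -> e)); neither fits.
g : ((e -> (t -> t)) -> (e -> t)) — n needs t; g needs (e -> (t -> t)); neither fits.
P : (t -> e) — n needs t; P needs t; neither fits.
f — combines: f : ((t -> (t -> e)) -> (e -> e)) takes n : (t -> (t -> e)) as argument, giving (e -> e).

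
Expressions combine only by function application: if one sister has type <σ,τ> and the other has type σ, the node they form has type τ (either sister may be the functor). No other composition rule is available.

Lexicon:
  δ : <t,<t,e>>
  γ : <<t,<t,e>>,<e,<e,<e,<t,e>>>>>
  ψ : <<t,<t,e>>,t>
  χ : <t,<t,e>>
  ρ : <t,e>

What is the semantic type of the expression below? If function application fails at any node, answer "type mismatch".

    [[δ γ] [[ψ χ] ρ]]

[δ γ]: <<t,<t,e>>,<e,<e,<e,<t,e>>>>> applied to <t,<t,e>> yields <e,<e,<e,<t,e>>>>.
[ψ χ]: <<t,<t,e>>,t> applied to <t,<t,e>> yields t.
[[ψ χ] ρ]: <t,e> applied to t yields e.
[[δ γ] [[ψ χ] ρ]]: <e,<e,<e,<t,e>>>> applied to e yields <e,<e,<t,e>>>.

<e,<e,<t,e>>>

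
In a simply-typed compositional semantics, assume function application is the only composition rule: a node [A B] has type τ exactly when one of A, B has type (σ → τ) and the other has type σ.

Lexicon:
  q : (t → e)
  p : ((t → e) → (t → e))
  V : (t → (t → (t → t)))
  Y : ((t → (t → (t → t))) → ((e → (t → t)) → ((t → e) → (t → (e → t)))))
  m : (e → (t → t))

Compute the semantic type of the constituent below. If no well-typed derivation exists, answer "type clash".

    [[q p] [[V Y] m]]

(t → (e → t))

[q p]: ((t → e) → (t → e)) applied to (t → e) yields (t → e).
[V Y]: ((t → (t → (t → t))) → ((e → (t → t)) → ((t → e) → (t → (e → t))))) applied to (t → (t → (t → t))) yields ((e → (t → t)) → ((t → e) → (t → (e → t)))).
[[V Y] m]: ((e → (t → t)) → ((t → e) → (t → (e → t)))) applied to (e → (t → t)) yields ((t → e) → (t → (e → t))).
[[q p] [[V Y] m]]: ((t → e) → (t → (e → t))) applied to (t → e) yields (t → (e → t)).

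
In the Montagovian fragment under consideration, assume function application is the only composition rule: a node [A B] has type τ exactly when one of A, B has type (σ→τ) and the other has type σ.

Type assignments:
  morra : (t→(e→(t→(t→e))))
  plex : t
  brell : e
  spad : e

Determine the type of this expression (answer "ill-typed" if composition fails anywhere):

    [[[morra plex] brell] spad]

[morra plex] — morra of type (t→(e→(t→(t→e)))) combines with plex of type t: type (e→(t→(t→e))).
[[morra plex] brell] — [morra plex] of type (e→(t→(t→e))) combines with brell of type e: type (t→(t→e)).
[[[morra plex] brell] spad]: (t→(t→e)) with e — neither is a function whose domain matches the other; composition fails here.

ill-typed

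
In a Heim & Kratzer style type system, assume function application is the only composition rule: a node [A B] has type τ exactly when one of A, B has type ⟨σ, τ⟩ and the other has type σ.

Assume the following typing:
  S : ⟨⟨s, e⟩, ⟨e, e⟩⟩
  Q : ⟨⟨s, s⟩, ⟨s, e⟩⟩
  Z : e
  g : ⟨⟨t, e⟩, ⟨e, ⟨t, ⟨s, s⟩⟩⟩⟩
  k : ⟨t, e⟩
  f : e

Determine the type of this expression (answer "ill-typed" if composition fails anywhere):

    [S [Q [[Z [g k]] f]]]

ill-typed

[g k]: g is ⟨⟨t, e⟩, ⟨e, ⟨t, ⟨s, s⟩⟩⟩⟩, k is ⟨t, e⟩; result ⟨e, ⟨t, ⟨s, s⟩⟩⟩.
[Z [g k]]: [g k] is ⟨e, ⟨t, ⟨s, s⟩⟩⟩, Z is e; result ⟨t, ⟨s, s⟩⟩.
At [[Z [g k]] f]: neither ⟨t, ⟨s, s⟩⟩ nor e can take the other as argument; the node is ill-typed.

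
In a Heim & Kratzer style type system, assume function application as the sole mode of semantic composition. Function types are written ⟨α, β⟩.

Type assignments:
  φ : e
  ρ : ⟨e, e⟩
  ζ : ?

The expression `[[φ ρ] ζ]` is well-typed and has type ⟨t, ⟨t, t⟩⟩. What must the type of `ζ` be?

[[φ ρ] ζ] must have type ⟨t, ⟨t, t⟩⟩. The sister [φ ρ] has type e; that is not a function onto ⟨t, ⟨t, t⟩⟩, so ζ must be the functor, of type ⟨e, ⟨t, ⟨t, t⟩⟩⟩.

⟨e, ⟨t, ⟨t, t⟩⟩⟩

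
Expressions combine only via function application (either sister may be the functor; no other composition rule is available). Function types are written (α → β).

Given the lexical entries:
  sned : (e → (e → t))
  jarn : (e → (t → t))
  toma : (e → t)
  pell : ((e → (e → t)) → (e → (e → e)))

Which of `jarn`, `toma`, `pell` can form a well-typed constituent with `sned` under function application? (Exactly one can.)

pell

jarn : (e → (t → t)) — sned needs e; jarn needs e; neither fits.
toma : (e → t) — sned needs e; toma needs e; neither fits.
pell — combines: pell : ((e → (e → t)) → (e → (e → e))) takes sned : (e → (e → t)) as argument, giving (e → (e → e)).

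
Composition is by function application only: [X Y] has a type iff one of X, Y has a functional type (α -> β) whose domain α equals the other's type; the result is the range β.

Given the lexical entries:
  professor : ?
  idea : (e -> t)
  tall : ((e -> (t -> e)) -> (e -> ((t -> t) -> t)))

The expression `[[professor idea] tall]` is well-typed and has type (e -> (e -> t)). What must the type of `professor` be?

[[professor idea] tall] must have type (e -> (e -> t)). The sister tall has type ((e -> (t -> e)) -> (e -> ((t -> t) -> t))); that is not a function onto (e -> (e -> t)), so [professor idea] must be the functor, of type (((e -> (t -> e)) -> (e -> ((t -> t) -> t))) -> (e -> (e -> t))).
[professor idea] must have type (((e -> (t -> e)) -> (e -> ((t -> t) -> t))) -> (e -> (e -> t))). The sister idea has type (e -> t); that is not a function onto (((e -> (t -> e)) -> (e -> ((t -> t) -> t))) -> (e -> (e -> t))), so professor must be the functor, of type ((e -> t) -> (((e -> (t -> e)) -> (e -> ((t -> t) -> t))) -> (e -> (e -> t)))).

((e -> t) -> (((e -> (t -> e)) -> (e -> ((t -> t) -> t))) -> (e -> (e -> t))))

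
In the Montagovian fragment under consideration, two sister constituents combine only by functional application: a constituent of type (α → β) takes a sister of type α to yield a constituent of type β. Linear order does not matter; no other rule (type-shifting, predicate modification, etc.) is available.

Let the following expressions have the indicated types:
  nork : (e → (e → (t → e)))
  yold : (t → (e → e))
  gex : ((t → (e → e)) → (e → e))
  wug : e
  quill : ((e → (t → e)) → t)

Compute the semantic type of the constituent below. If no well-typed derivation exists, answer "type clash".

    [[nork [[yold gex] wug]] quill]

t

[yold gex]: gex is ((t → (e → e)) → (e → e)), yold is (t → (e → e)); result (e → e).
[[yold gex] wug]: [yold gex] is (e → e), wug is e; result e.
[nork [[yold gex] wug]]: nork is (e → (e → (t → e))), [[yold gex] wug] is e; result (e → (t → e)).
[[nork [[yold gex] wug]] quill]: quill is ((e → (t → e)) → t), [nork [[yold gex] wug]] is (e → (t → e)); result t.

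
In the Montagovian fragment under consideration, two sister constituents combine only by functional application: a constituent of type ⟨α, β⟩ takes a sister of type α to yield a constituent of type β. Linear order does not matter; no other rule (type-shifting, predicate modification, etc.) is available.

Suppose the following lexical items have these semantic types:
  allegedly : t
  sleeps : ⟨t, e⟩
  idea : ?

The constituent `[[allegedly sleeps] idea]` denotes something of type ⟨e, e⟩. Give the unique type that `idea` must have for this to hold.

At [[allegedly sleeps] idea] (required: ⟨e, e⟩): [allegedly sleeps] is e, which is not a function with range ⟨e, e⟩; hence idea is the functor — type ⟨e, ⟨e, e⟩⟩.

⟨e, ⟨e, e⟩⟩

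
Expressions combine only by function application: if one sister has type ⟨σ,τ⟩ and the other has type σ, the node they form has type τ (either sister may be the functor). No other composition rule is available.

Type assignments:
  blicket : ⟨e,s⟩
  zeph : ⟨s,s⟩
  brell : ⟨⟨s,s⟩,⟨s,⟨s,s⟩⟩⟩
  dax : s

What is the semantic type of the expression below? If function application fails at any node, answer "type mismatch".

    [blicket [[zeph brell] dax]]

At [zeph brell], brell : ⟨⟨s,s⟩,⟨s,⟨s,s⟩⟩⟩ takes zeph : ⟨s,s⟩, giving ⟨s,⟨s,s⟩⟩.
At [[zeph brell] dax], [zeph brell] : ⟨s,⟨s,s⟩⟩ takes dax : s, giving ⟨s,s⟩.
[blicket [[zeph brell] dax]]: ⟨e,s⟩ with ⟨s,s⟩ — neither is a function whose domain matches the other; composition fails here.

type mismatch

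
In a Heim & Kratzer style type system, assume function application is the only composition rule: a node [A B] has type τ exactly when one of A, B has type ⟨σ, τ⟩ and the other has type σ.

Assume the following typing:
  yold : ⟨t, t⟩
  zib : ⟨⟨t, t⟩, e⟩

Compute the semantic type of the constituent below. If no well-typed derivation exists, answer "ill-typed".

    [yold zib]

e

[yold zib]: zib is ⟨⟨t, t⟩, e⟩, yold is ⟨t, t⟩; result e.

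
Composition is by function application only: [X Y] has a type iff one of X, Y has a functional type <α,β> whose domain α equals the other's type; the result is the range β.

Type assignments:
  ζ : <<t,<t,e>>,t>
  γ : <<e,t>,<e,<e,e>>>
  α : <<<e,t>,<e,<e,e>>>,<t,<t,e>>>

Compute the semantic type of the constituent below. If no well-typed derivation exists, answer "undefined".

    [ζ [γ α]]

t

[γ α] — α of type <<<e,t>,<e,<e,e>>>,<t,<t,e>>> combines with γ of type <<e,t>,<e,<e,e>>>: type <t,<t,e>>.
[ζ [γ α]] — ζ of type <<t,<t,e>>,t> combines with [γ α] of type <t,<t,e>>: type t.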